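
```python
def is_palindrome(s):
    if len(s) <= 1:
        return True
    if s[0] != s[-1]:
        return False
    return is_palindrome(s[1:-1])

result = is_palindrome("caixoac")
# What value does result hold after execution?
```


is_palindrome("caixoac")
"caixoac": s[0]='c' == s[-1]='c' -> is_palindrome("aixoa")
"aixoa": s[0]='a' == s[-1]='a' -> is_palindrome("ixo")
"ixo": s[0]='i' != s[-1]='o' -> False
= False


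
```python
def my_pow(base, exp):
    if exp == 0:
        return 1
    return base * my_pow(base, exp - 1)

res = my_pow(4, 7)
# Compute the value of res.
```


my_pow(4, 7)
= 4 * my_pow(4, 6)
= 4 * 4 * my_pow(4, 5)
= 4 * 4 * 4 * my_pow(4, 4)
= 4 * 4 * 4 * 4 * my_pow(4, 3)
= 4 * 4 * 4 * 4 * 4 * my_pow(4, 2)
= 4 * 4 * 4 * 4 * 4 * 4 * my_pow(4, 1)
= 4 * 4 * 4 * 4 * 4 * 4 * 4 * my_pow(4, 0)
= 4 * 4 * 4 * 4 * 4 * 4 * 4 * 1
= 16384


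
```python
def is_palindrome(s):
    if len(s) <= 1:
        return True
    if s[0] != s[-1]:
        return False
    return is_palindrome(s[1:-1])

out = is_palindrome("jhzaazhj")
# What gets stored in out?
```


is_palindrome("jhzaazhj")
"jhzaazhj": s[0]='j' == s[-1]='j' -> is_palindrome("hzaazh")
"hzaazh": s[0]='h' == s[-1]='h' -> is_palindrome("zaaz")
"zaaz": s[0]='z' == s[-1]='z' -> is_palindrome("aa")
"aa": s[0]='a' == s[-1]='a' -> is_palindrome("")
"": len <= 1 -> True
= True


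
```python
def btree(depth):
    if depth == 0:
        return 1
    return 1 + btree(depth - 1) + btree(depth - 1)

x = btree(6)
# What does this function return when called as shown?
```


btree(6)
= 1 + btree(5) + btree(5)
= 1 + 2 * btree(5)
btree(k) = 2^(k+1) - 1
btree(0) = 1
btree(1) = 3
btree(2) = 7
btree(3) = 15
btree(4) = 31
btree(6) = 2^7 - 1 = 127


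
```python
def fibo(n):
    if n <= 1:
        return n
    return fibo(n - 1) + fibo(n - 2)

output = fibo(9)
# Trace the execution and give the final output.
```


fibo(9)
= fibo(8) + fibo(7)
= (fibo(7) + fibo(6)) + fibo(7)
Computing bottom-up: fibo(0)=0, fibo(1)=1, fibo(2)=1, fibo(3)=2, fibo(4)=3, fibo(5)=5, fibo(6)=8, fibo(7)=13, fibo(8)=21, fibo(9)=34
= 34


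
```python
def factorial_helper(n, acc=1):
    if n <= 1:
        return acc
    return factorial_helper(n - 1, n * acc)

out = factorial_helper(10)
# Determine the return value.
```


factorial_helper(10, 1)
= factorial_helper(9, 10 * 1) = factorial_helper(9, 10)
= factorial_helper(8, 9 * 10) = factorial_helper(8, 90)
= factorial_helper(7, 8 * 90) = factorial_helper(7, 720)
= factorial_helper(6, 7 * 720) = factorial_helper(6, 5040)
= factorial_helper(5, 6 * 5040) = factorial_helper(5, 30240)
= factorial_helper(4, 5 * 30240) = factorial_helper(4, 151200)
= factorial_helper(3, 4 * 151200) = factorial_helper(3, 604800)
= factorial_helper(2, 3 * 604800) = factorial_helper(2, 1814400)
= factorial_helper(1, 2 * 1814400) = factorial_helper(1, 3628800)
n <= 1, return acc = 3628800


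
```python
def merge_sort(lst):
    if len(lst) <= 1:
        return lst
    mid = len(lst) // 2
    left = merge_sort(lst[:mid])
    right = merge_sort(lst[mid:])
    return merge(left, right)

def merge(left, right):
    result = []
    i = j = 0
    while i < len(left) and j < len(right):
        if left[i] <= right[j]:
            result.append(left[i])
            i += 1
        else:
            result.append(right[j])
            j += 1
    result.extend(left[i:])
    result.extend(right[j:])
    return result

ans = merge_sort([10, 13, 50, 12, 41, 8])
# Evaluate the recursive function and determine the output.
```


merge_sort([10, 13, 50, 12, 41, 8])
Split into [10, 13, 50] and [12, 41, 8]
Left sorted: [10, 13, 50]
Right sorted: [8, 12, 41]
Merge [10, 13, 50] and [8, 12, 41]
= [8, 10, 12, 13, 41, 50]


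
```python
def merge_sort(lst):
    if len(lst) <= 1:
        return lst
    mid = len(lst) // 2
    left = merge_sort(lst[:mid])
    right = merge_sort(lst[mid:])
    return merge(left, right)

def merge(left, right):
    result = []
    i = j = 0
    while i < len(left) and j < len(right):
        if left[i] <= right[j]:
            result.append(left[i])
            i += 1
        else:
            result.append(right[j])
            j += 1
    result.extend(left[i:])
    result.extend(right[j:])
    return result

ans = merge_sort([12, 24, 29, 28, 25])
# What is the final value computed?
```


merge_sort([12, 24, 29, 28, 25])
Split into [12, 24] and [29, 28, 25]
Left sorted: [12, 24]
Right sorted: [25, 28, 29]
Merge [12, 24] and [25, 28, 29]
= [12, 24, 25, 28, 29]


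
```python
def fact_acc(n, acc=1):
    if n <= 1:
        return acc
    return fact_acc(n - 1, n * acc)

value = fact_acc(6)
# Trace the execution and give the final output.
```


fact_acc(6, 1)
= fact_acc(5, 6 * 1) = fact_acc(5, 6)
= fact_acc(4, 5 * 6) = fact_acc(4, 30)
= fact_acc(3, 4 * 30) = fact_acc(3, 120)
= fact_acc(2, 3 * 120) = fact_acc(2, 360)
= fact_acc(1, 2 * 360) = fact_acc(1, 720)
n <= 1, return acc = 720


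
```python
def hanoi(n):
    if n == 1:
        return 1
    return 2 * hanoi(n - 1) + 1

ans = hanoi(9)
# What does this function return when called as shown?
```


hanoi(9)
= 2 * hanoi(8) + 1
= 2 * (2 * hanoi(7) + 1) + 1
= 2 * (2 * (2 * hanoi(6) + 1) + 1) + 1
= 2 * (2 * (2 * (2 * hanoi(5) + 1) + 1) + 1) + 1
= 2 * (2 * (2 * (2 * (2 * hanoi(4) + 1) + 1) + 1) + 1) + 1
= 2 * (2 * (2 * (2 * (2 * (2 * hanoi(3) + 1) + 1) + 1) + 1) + 1) + 1
= 2 * (2 * (2 * (2 * (2 * (2 * (2 * hanoi(2) + 1) + 1) + 1) + 1) + 1) + 1) + 1
= 2 * (2 * (2 * (2 * (2 * (2 * (2 * (2 * hanoi(1) + 1) + 1) + 1) + 1) + 1) + 1) + 1) + 1
Now compute bottom-up:
hanoi(1) = 1
hanoi(2) = 2 * 1 + 1 = 3
hanoi(3) = 2 * 3 + 1 = 7
hanoi(4) = 2 * 7 + 1 = 15
hanoi(5) = 2 * 15 + 1 = 31
hanoi(6) = 2 * 31 + 1 = 63
hanoi(7) = 2 * 63 + 1 = 127
hanoi(8) = 2 * 127 + 1 = 255
hanoi(9) = 2 * 255 + 1 = 511
= 511


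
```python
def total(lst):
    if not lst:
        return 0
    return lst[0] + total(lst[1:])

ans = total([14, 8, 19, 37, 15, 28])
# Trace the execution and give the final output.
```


total([14, 8, 19, 37, 15, 28])
= 14 + total([8, 19, 37, 15, 28])
= 14 + 8 + total([19, 37, 15, 28])
= 14 + 8 + 19 + total([37, 15, 28])
= 14 + 8 + 19 + 37 + total([15, 28])
= 14 + 8 + 19 + 37 + 15 + total([28])
= 14 + 8 + 19 + 37 + 15 + 28 + total([])
= 14 + 8 + 19 + 37 + 15 + 28 + 0
= 121


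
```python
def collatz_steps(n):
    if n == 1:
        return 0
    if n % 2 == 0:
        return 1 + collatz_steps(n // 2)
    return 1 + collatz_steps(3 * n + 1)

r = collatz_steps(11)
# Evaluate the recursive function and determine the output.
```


collatz_steps(11)
11 is odd -> 3*11+1 = 34 -> collatz_steps(34)
34 is even -> collatz_steps(17)
17 is odd -> 3*17+1 = 52 -> collatz_steps(52)
52 is even -> collatz_steps(26)
26 is even -> collatz_steps(13)
13 is odd -> 3*13+1 = 40 -> collatz_steps(40)
40 is even -> collatz_steps(20)
20 is even -> collatz_steps(10)
10 is even -> collatz_steps(5)
5 is odd -> 3*5+1 = 16 -> collatz_steps(16)
16 is even -> collatz_steps(8)
8 is even -> collatz_steps(4)
4 is even -> collatz_steps(2)
2 is even -> collatz_steps(1)
Reached 1 after 14 steps
= 14


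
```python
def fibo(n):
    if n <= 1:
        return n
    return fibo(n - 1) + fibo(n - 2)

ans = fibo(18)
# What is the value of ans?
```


fibo(18)
= fibo(17) + fibo(16)
= (fibo(16) + fibo(15)) + fibo(16)
Computing bottom-up: fibo(0)=0, fibo(1)=1, fibo(2)=1, fibo(3)=2, fibo(4)=3, fibo(5)=5, fibo(6)=8, fibo(7)=13, fibo(8)=21, fibo(9)=34, fibo(10)=55, fibo(11)=89, fibo(12)=144, fibo(13)=233, fibo(14)=377, fibo(15)=610, fibo(16)=987, fibo(17)=1597, fibo(18)=2584
= 2584


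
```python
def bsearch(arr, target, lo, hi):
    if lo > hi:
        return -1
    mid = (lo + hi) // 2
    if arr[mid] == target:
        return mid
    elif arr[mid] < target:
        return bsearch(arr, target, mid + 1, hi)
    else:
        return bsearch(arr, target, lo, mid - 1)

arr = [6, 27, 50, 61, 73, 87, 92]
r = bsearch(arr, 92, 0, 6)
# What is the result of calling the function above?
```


bsearch(arr, 92, 0, 6)
lo=0, hi=6, mid=3, arr[mid]=61
61 < 92, search right half
lo=4, hi=6, mid=5, arr[mid]=87
87 < 92, search right half
lo=6, hi=6, mid=6, arr[mid]=92
arr[6] == 92, found at index 6
= 6


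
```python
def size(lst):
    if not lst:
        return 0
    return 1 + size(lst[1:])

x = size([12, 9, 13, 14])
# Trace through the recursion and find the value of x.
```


size([12, 9, 13, 14])
= 1 + size([9, 13, 14])
= 1 + 1 + size([13, 14])
= 1 + 1 + 1 + size([14])
= 1 + 1 + 1 + 1 + size([])
= 1 + 1 + 1 + 1 + 0
= 4


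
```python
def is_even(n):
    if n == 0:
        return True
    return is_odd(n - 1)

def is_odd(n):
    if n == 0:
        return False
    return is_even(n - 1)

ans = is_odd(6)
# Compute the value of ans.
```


is_odd(6)
= is_even(5)
= is_odd(4)
= is_even(3)
= is_odd(2)
= is_even(1)
= is_odd(0)
n == 0: return False
= False


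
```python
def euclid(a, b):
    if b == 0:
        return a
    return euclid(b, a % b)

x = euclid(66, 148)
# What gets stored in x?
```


euclid(66, 148)
= euclid(148, 66 % 148) = euclid(148, 66)
= euclid(66, 148 % 66) = euclid(66, 16)
= euclid(16, 66 % 16) = euclid(16, 2)
= euclid(2, 16 % 2) = euclid(2, 0)
b == 0, return a = 2


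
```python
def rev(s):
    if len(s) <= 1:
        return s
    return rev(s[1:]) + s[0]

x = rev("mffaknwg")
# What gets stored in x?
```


rev("mffaknwg")
= rev("ffaknwg") + "m"
= rev("faknwg") + "f" + "m"
= rev("aknwg") + "f" + "f" + "m"
= rev("knwg") + "a" + "f" + "f" + "m"
= rev("nwg") + "k" + "a" + "f" + "f" + "m"
= rev("wg") + "n" + "k" + "a" + "f" + "f" + "m"
= rev("g") + "w" + "n" + "k" + "a" + "f" + "f" + "m"
= "g" + "w" + "n" + "k" + "a" + "f" + "f" + "m"
= "gwnkaffm"


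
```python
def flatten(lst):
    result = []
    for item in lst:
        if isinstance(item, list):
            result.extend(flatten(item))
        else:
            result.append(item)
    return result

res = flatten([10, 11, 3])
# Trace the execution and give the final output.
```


flatten([10, 11, 3])
Processing each element:
  10 is not a list -> append 10
  11 is not a list -> append 11
  3 is not a list -> append 3
= [10, 11, 3]


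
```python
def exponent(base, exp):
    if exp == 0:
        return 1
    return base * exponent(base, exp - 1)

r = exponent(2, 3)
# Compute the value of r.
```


exponent(2, 3)
= 2 * exponent(2, 2)
= 2 * 2 * exponent(2, 1)
= 2 * 2 * 2 * exponent(2, 0)
= 2 * 2 * 2 * 1
= 8


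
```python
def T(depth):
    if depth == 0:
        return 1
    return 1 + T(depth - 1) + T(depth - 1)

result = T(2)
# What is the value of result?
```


T(2)
= 1 + T(1) + T(1)
= 1 + 2 * T(1)
T(k) = 2^(k+1) - 1
T(0) = 1
T(1) = 3
T(2) = 7
T(2) = 2^3 - 1 = 7


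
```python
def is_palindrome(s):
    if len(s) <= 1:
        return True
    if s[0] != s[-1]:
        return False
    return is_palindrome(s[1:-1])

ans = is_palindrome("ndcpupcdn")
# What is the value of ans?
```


is_palindrome("ndcpupcdn")
"ndcpupcdn": s[0]='n' == s[-1]='n' -> is_palindrome("dcpupcd")
"dcpupcd": s[0]='d' == s[-1]='d' -> is_palindrome("cpupc")
"cpupc": s[0]='c' == s[-1]='c' -> is_palindrome("pup")
"pup": s[0]='p' == s[-1]='p' -> is_palindrome("u")
"u": len <= 1 -> True
= True


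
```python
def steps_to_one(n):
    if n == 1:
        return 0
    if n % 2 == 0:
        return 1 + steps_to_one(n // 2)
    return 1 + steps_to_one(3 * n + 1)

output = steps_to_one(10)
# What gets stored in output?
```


steps_to_one(10)
10 is even -> steps_to_one(5)
5 is odd -> 3*5+1 = 16 -> steps_to_one(16)
16 is even -> steps_to_one(8)
8 is even -> steps_to_one(4)
4 is even -> steps_to_one(2)
2 is even -> steps_to_one(1)
Reached 1 after 6 steps
= 6


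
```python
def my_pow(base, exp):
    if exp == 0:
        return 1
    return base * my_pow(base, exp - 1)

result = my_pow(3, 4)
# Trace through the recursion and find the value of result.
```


my_pow(3, 4)
= 3 * my_pow(3, 3)
= 3 * 3 * my_pow(3, 2)
= 3 * 3 * 3 * my_pow(3, 1)
= 3 * 3 * 3 * 3 * my_pow(3, 0)
= 3 * 3 * 3 * 3 * 1
= 81


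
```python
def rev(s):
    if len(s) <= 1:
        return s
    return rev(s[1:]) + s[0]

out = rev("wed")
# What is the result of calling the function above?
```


rev("wed")
= rev("ed") + "w"
= rev("d") + "e" + "w"
= "d" + "e" + "w"
= "dew"


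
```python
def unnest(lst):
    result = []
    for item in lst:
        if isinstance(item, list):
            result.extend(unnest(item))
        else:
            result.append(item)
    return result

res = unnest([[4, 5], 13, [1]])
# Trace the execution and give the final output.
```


unnest([[4, 5], 13, [1]])
Processing each element:
  [4, 5] is a list -> unnest recursively -> [4, 5]
  13 is not a list -> append 13
  [1] is a list -> unnest recursively -> [1]
= [4, 5, 13, 1]


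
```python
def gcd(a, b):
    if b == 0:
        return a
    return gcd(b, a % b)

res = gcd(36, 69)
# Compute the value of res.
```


gcd(36, 69)
= gcd(69, 36 % 69) = gcd(69, 36)
= gcd(36, 69 % 36) = gcd(36, 33)
= gcd(33, 36 % 33) = gcd(33, 3)
= gcd(3, 33 % 3) = gcd(3, 0)
b == 0, return a = 3


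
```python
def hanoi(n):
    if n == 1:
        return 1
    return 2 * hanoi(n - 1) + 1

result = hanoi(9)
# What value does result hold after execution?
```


hanoi(9)
= 2 * hanoi(8) + 1
= 2 * (2 * hanoi(7) + 1) + 1
= 2 * (2 * (2 * hanoi(6) + 1) + 1) + 1
= 2 * (2 * (2 * (2 * hanoi(5) + 1) + 1) + 1) + 1
= 2 * (2 * (2 * (2 * (2 * hanoi(4) + 1) + 1) + 1) + 1) + 1
= 2 * (2 * (2 * (2 * (2 * (2 * hanoi(3) + 1) + 1) + 1) + 1) + 1) + 1
= 2 * (2 * (2 * (2 * (2 * (2 * (2 * hanoi(2) + 1) + 1) + 1) + 1) + 1) + 1) + 1
= 2 * (2 * (2 * (2 * (2 * (2 * (2 * (2 * hanoi(1) + 1) + 1) + 1) + 1) + 1) + 1) + 1) + 1
Now compute bottom-up:
hanoi(1) = 1
hanoi(2) = 2 * 1 + 1 = 3
hanoi(3) = 2 * 3 + 1 = 7
hanoi(4) = 2 * 7 + 1 = 15
hanoi(5) = 2 * 15 + 1 = 31
hanoi(6) = 2 * 31 + 1 = 63
hanoi(7) = 2 * 63 + 1 = 127
hanoi(8) = 2 * 127 + 1 = 255
hanoi(9) = 2 * 255 + 1 = 511
= 511


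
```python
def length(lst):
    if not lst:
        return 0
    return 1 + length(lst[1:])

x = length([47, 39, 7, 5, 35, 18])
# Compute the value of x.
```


length([47, 39, 7, 5, 35, 18])
= 1 + length([39, 7, 5, 35, 18])
= 1 + 1 + length([7, 5, 35, 18])
= 1 + 1 + 1 + length([5, 35, 18])
= 1 + 1 + 1 + 1 + length([35, 18])
= 1 + 1 + 1 + 1 + 1 + length([18])
= 1 + 1 + 1 + 1 + 1 + 1 + length([])
= 1 + 1 + 1 + 1 + 1 + 1 + 0
= 6


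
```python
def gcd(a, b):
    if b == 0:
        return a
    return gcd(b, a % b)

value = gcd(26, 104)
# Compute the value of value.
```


gcd(26, 104)
= gcd(104, 26 % 104) = gcd(104, 26)
= gcd(26, 104 % 26) = gcd(26, 0)
b == 0, return a = 26


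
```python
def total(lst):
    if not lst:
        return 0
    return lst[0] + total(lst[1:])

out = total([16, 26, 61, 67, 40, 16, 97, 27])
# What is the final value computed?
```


total([16, 26, 61, 67, 40, 16, 97, 27])
= 16 + total([26, 61, 67, 40, 16, 97, 27])
= 16 + 26 + total([61, 67, 40, 16, 97, 27])
= 16 + 26 + 61 + total([67, 40, 16, 97, 27])
= 16 + 26 + 61 + 67 + total([40, 16, 97, 27])
= 16 + 26 + 61 + 67 + 40 + total([16, 97, 27])
= 16 + 26 + 61 + 67 + 40 + 16 + total([97, 27])
= 16 + 26 + 61 + 67 + 40 + 16 + 97 + total([27])
= 16 + 26 + 61 + 67 + 40 + 16 + 97 + 27 + total([])
= 16 + 26 + 61 + 67 + 40 + 16 + 97 + 27 + 0
= 350


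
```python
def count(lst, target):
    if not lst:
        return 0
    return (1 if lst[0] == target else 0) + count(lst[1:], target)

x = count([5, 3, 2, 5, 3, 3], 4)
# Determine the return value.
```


count([5, 3, 2, 5, 3, 3], 4)
lst[0]=5 != 4: 0 + count([3, 2, 5, 3, 3], 4)
lst[0]=3 != 4: 0 + count([2, 5, 3, 3], 4)
lst[0]=2 != 4: 0 + count([5, 3, 3], 4)
lst[0]=5 != 4: 0 + count([3, 3], 4)
lst[0]=3 != 4: 0 + count([3], 4)
lst[0]=3 != 4: 0 + count([], 4)
= 0


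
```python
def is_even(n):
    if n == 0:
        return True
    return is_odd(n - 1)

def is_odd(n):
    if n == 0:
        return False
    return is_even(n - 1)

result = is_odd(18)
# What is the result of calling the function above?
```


is_odd(18)
= is_even(17)
= is_odd(16)
= is_even(15)
= is_odd(14)
= is_even(13)
= is_odd(12)
= is_even(11)
= is_odd(10)
= is_even(9)
= is_odd(8)
= is_even(7)
= is_odd(6)
= is_even(5)
= is_odd(4)
= is_even(3)
= is_odd(2)
= is_even(1)
= is_odd(0)
n == 0: return False
= False


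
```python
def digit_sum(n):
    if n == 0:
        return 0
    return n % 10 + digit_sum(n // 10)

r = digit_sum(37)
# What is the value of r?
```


digit_sum(37)
= 7 + digit_sum(3)
= 7 + 3 + digit_sum(0)
= 7 + 3 + 0
= 10


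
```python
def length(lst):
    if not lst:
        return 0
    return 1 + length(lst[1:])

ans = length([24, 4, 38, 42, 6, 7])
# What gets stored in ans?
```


length([24, 4, 38, 42, 6, 7])
= 1 + length([4, 38, 42, 6, 7])
= 1 + 1 + length([38, 42, 6, 7])
= 1 + 1 + 1 + length([42, 6, 7])
= 1 + 1 + 1 + 1 + length([6, 7])
= 1 + 1 + 1 + 1 + 1 + length([7])
= 1 + 1 + 1 + 1 + 1 + 1 + length([])
= 1 + 1 + 1 + 1 + 1 + 1 + 0
= 6


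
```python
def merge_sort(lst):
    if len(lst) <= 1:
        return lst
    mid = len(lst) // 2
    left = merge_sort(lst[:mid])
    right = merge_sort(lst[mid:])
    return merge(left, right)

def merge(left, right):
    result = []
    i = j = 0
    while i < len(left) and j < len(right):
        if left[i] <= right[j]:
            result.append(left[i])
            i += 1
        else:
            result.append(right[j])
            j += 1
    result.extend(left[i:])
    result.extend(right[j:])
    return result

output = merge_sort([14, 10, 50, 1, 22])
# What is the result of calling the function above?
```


merge_sort([14, 10, 50, 1, 22])
Split into [14, 10] and [50, 1, 22]
Left sorted: [10, 14]
Right sorted: [1, 22, 50]
Merge [10, 14] and [1, 22, 50]
= [1, 10, 14, 22, 50]


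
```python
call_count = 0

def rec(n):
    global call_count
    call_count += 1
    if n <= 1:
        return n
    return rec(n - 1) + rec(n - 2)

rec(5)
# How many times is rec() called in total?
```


rec(5) calls rec(4) and rec(3); each non-base call branches into two more.
Let C(k) = total number of calls made by rec(k), including the call to rec(k) itself.
Base cases: C(0) = 1, C(1) = 1
Recurrence: C(k) = 1 + C(k-1) + C(k-2)
  C(2) = 1 + C(1) + C(0) = 1 + 1 + 1 = 3
  C(3) = 1 + C(2) + C(1) = 1 + 3 + 1 = 5
  C(4) = 1 + C(3) + C(2) = 1 + 5 + 3 = 9
  C(5) = 1 + C(4) + C(3) = 1 + 9 + 5 = 15
Total calls = C(5) = 15


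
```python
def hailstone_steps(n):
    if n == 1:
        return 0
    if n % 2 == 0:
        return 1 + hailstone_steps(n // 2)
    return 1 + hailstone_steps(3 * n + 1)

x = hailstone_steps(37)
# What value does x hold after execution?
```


hailstone_steps(37)
37 is odd -> 3*37+1 = 112 -> hailstone_steps(112)
112 is even -> hailstone_steps(56)
56 is even -> hailstone_steps(28)
28 is even -> hailstone_steps(14)
14 is even -> hailstone_steps(7)
7 is odd -> 3*7+1 = 22 -> hailstone_steps(22)
22 is even -> hailstone_steps(11)
11 is odd -> 3*11+1 = 34 -> hailstone_steps(34)
34 is even -> hailstone_steps(17)
17 is odd -> 3*17+1 = 52 -> hailstone_steps(52)
52 is even -> hailstone_steps(26)
26 is even -> hailstone_steps(13)
13 is odd -> 3*13+1 = 40 -> hailstone_steps(40)
40 is even -> hailstone_steps(20)
20 is even -> hailstone_steps(10)
10 is even -> hailstone_steps(5)
5 is odd -> 3*5+1 = 16 -> hailstone_steps(16)
16 is even -> hailstone_steps(8)
8 is even -> hailstone_steps(4)
4 is even -> hailstone_steps(2)
2 is even -> hailstone_steps(1)
Reached 1 after 21 steps
= 21


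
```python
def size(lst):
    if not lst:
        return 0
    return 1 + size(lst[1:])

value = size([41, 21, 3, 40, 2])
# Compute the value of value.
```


size([41, 21, 3, 40, 2])
= 1 + size([21, 3, 40, 2])
= 1 + 1 + size([3, 40, 2])
= 1 + 1 + 1 + size([40, 2])
= 1 + 1 + 1 + 1 + size([2])
= 1 + 1 + 1 + 1 + 1 + size([])
= 1 + 1 + 1 + 1 + 1 + 0
= 5


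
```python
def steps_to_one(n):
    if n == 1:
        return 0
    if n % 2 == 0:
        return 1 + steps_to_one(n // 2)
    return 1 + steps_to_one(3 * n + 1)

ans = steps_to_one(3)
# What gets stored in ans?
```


steps_to_one(3)
3 is odd -> 3*3+1 = 10 -> steps_to_one(10)
10 is even -> steps_to_one(5)
5 is odd -> 3*5+1 = 16 -> steps_to_one(16)
16 is even -> steps_to_one(8)
8 is even -> steps_to_one(4)
4 is even -> steps_to_one(2)
2 is even -> steps_to_one(1)
Reached 1 after 7 steps
= 7


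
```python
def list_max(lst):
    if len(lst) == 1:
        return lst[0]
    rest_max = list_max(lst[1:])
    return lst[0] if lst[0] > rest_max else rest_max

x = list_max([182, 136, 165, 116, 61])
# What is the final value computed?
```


list_max([182, 136, 165, 116, 61])
= compare 182 with list_max([136, 165, 116, 61])
= compare 136 with list_max([165, 116, 61])
= compare 165 with list_max([116, 61])
= compare 116 with list_max([61])
Base: list_max([61]) = 61
compare 116 with 61: max = 116
compare 165 with 116: max = 165
compare 136 with 165: max = 165
compare 182 with 165: max = 182
= 182


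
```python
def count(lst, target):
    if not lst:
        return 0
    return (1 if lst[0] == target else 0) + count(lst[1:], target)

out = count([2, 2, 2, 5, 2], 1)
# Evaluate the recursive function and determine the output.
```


count([2, 2, 2, 5, 2], 1)
lst[0]=2 != 1: 0 + count([2, 2, 5, 2], 1)
lst[0]=2 != 1: 0 + count([2, 5, 2], 1)
lst[0]=2 != 1: 0 + count([5, 2], 1)
lst[0]=5 != 1: 0 + count([2], 1)
lst[0]=2 != 1: 0 + count([], 1)
= 0


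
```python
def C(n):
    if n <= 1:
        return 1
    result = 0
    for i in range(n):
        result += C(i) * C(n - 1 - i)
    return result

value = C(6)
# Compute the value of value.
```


C(6)
= sum of C(i) * C(6-1-i) for i in 0..5
First compute sub-values bottom-up:
  C(0) = 1, C(1) = 1
  C(2) = 1*1 + 1*1 = 2
  C(3) = 1*2 + 1*1 + 2*1 = 5
  C(4) = 1*5 + 1*2 + 2*1 + 5*1 = 14
  C(5) = 1*14 + 1*5 + 2*2 + 5*1 + 14*1 = 42
Now C(6):
  C(0)*C(5) = 1*42 = 42
  C(1)*C(4) = 1*14 = 14
  C(2)*C(3) = 2*5 = 10
  C(3)*C(2) = 5*2 = 10
  C(4)*C(1) = 14*1 = 14
  C(5)*C(0) = 42*1 = 42
= 42 + 14 + 10 + 10 + 14 + 42
= 132


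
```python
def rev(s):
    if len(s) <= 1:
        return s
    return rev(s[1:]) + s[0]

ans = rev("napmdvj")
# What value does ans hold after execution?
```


rev("napmdvj")
= rev("apmdvj") + "n"
= rev("pmdvj") + "a" + "n"
= rev("mdvj") + "p" + "a" + "n"
= rev("dvj") + "m" + "p" + "a" + "n"
= rev("vj") + "d" + "m" + "p" + "a" + "n"
= rev("j") + "v" + "d" + "m" + "p" + "a" + "n"
= "j" + "v" + "d" + "m" + "p" + "a" + "n"
= "jvdmpan"


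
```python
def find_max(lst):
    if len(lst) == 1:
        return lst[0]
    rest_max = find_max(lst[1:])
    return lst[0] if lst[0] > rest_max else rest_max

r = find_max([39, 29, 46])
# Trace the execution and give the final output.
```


find_max([39, 29, 46])
= compare 39 with find_max([29, 46])
= compare 29 with find_max([46])
Base: find_max([46]) = 46
compare 29 with 46: max = 46
compare 39 with 46: max = 46
= 46


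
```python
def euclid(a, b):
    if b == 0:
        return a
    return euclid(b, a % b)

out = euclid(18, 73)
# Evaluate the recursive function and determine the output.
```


euclid(18, 73)
= euclid(73, 18 % 73) = euclid(73, 18)
= euclid(18, 73 % 18) = euclid(18, 1)
= euclid(1, 18 % 1) = euclid(1, 0)
b == 0, return a = 1


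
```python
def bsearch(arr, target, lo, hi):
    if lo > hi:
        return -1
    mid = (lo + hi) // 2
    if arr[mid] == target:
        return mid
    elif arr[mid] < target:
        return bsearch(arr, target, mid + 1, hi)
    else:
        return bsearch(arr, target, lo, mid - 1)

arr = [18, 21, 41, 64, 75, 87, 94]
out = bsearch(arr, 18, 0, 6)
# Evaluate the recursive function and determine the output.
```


bsearch(arr, 18, 0, 6)
lo=0, hi=6, mid=3, arr[mid]=64
64 > 18, search left half
lo=0, hi=2, mid=1, arr[mid]=21
21 > 18, search left half
lo=0, hi=0, mid=0, arr[mid]=18
arr[0] == 18, found at index 0
= 0


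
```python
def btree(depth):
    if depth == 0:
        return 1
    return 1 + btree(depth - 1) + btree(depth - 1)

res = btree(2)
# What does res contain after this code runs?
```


btree(2)
= 1 + btree(1) + btree(1)
= 1 + 2 * btree(1)
btree(k) = 2^(k+1) - 1
btree(0) = 1
btree(1) = 3
btree(2) = 7
btree(2) = 2^3 - 1 = 7


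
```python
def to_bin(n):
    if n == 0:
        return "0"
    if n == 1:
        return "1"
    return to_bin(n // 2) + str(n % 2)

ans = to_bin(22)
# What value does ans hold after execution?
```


to_bin(22)
= to_bin(11) + "0"
= to_bin(5) + "1" + "0"
= to_bin(2) + "1" + "1" + "0"
= to_bin(1) + "0" + "1" + "1" + "0"
= "1" + "0" + "1" + "1" + "0"
= "10110"


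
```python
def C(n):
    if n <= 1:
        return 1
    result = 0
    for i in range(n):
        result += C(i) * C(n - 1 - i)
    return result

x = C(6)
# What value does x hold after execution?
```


C(6)
= sum of C(i) * C(6-1-i) for i in 0..5
First compute sub-values bottom-up:
  C(0) = 1, C(1) = 1
  C(2) = 1*1 + 1*1 = 2
  C(3) = 1*2 + 1*1 + 2*1 = 5
  C(4) = 1*5 + 1*2 + 2*1 + 5*1 = 14
  C(5) = 1*14 + 1*5 + 2*2 + 5*1 + 14*1 = 42
Now C(6):
  C(0)*C(5) = 1*42 = 42
  C(1)*C(4) = 1*14 = 14
  C(2)*C(3) = 2*5 = 10
  C(3)*C(2) = 5*2 = 10
  C(4)*C(1) = 14*1 = 14
  C(5)*C(0) = 42*1 = 42
= 42 + 14 + 10 + 10 + 14 + 42
= 132


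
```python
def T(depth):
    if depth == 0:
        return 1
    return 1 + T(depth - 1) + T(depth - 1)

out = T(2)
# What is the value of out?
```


T(2)
= 1 + T(1) + T(1)
= 1 + 2 * T(1)
T(k) = 2^(k+1) - 1
T(0) = 1
T(1) = 3
T(2) = 7
T(2) = 2^3 - 1 = 7


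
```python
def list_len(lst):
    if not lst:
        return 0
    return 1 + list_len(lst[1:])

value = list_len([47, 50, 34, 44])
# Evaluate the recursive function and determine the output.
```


list_len([47, 50, 34, 44])
= 1 + list_len([50, 34, 44])
= 1 + 1 + list_len([34, 44])
= 1 + 1 + 1 + list_len([44])
= 1 + 1 + 1 + 1 + list_len([])
= 1 + 1 + 1 + 1 + 0
= 4


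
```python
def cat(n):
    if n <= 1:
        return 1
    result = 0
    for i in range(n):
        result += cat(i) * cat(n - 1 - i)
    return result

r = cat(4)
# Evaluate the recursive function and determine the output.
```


cat(4)
= sum of cat(i) * cat(4-1-i) for i in 0..3
First compute sub-values bottom-up:
  cat(0) = 1, cat(1) = 1
  cat(2) = 1*1 + 1*1 = 2
  cat(3) = 1*2 + 1*1 + 2*1 = 5
Now cat(4):
  cat(0)*cat(3) = 1*5 = 5
  cat(1)*cat(2) = 1*2 = 2
  cat(2)*cat(1) = 2*1 = 2
  cat(3)*cat(0) = 5*1 = 5
= 5 + 2 + 2 + 5
= 14


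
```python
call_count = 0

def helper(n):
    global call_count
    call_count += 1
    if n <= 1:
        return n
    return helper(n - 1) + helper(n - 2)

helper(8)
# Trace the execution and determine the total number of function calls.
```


helper(8) calls helper(7) and helper(6); each non-base call branches into two more.
Let C(k) = total number of calls made by helper(k), including the call to helper(k) itself.
Base cases: C(0) = 1, C(1) = 1
Recurrence: C(k) = 1 + C(k-1) + C(k-2)
  C(2) = 1 + C(1) + C(0) = 1 + 1 + 1 = 3
  C(3) = 1 + C(2) + C(1) = 1 + 3 + 1 = 5
  C(4) = 1 + C(3) + C(2) = 1 + 5 + 3 = 9
  C(5) = 1 + C(4) + C(3) = 1 + 9 + 5 = 15
  C(6) = 1 + C(5) + C(4) = 1 + 15 + 9 = 25
  C(7) = 1 + C(6) + C(5) = 1 + 25 + 15 = 41
  C(8) = 1 + C(7) + C(6) = 1 + 41 + 25 = 67
Total calls = C(8) = 67


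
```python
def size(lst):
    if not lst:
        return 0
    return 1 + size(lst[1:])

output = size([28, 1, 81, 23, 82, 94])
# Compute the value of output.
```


size([28, 1, 81, 23, 82, 94])
= 1 + size([1, 81, 23, 82, 94])
= 1 + 1 + size([81, 23, 82, 94])
= 1 + 1 + 1 + size([23, 82, 94])
= 1 + 1 + 1 + 1 + size([82, 94])
= 1 + 1 + 1 + 1 + 1 + size([94])
= 1 + 1 + 1 + 1 + 1 + 1 + size([])
= 1 + 1 + 1 + 1 + 1 + 1 + 0
= 6


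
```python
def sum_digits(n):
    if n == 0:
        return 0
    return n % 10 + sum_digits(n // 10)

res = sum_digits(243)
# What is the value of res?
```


sum_digits(243)
= 3 + sum_digits(24)
= 3 + 4 + sum_digits(2)
= 3 + 4 + 2 + sum_digits(0)
= 3 + 4 + 2 + 0
= 9


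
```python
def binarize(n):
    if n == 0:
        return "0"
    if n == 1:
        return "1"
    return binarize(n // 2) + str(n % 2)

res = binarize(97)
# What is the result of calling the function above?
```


binarize(97)
= binarize(48) + "1"
= binarize(24) + "0" + "1"
= binarize(12) + "0" + "0" + "1"
= binarize(6) + "0" + "0" + "0" + "1"
= binarize(3) + "0" + "0" + "0" + "0" + "1"
= binarize(1) + "1" + "0" + "0" + "0" + "0" + "1"
= "1" + "1" + "0" + "0" + "0" + "0" + "1"
= "1100001"


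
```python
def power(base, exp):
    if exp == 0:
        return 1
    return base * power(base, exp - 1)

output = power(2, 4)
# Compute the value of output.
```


power(2, 4)
= 2 * power(2, 3)
= 2 * 2 * power(2, 2)
= 2 * 2 * 2 * power(2, 1)
= 2 * 2 * 2 * 2 * power(2, 0)
= 2 * 2 * 2 * 2 * 1
= 16


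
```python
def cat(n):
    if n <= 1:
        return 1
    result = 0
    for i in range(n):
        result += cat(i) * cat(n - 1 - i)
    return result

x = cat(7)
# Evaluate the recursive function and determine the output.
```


cat(7)
= sum of cat(i) * cat(7-1-i) for i in 0..6
First compute sub-values bottom-up:
  cat(0) = 1, cat(1) = 1
  cat(2) = 1*1 + 1*1 = 2
  cat(3) = 1*2 + 1*1 + 2*1 = 5
  cat(4) = 1*5 + 1*2 + 2*1 + 5*1 = 14
  cat(5) = 1*14 + 1*5 + 2*2 + 5*1 + 14*1 = 42
  cat(6) = 1*42 + 1*14 + 2*5 + 5*2 + 14*1 + 42*1 = 132
Now cat(7):
  cat(0)*cat(6) = 1*132 = 132
  cat(1)*cat(5) = 1*42 = 42
  cat(2)*cat(4) = 2*14 = 28
  cat(3)*cat(3) = 5*5 = 25
  cat(4)*cat(2) = 14*2 = 28
  cat(5)*cat(1) = 42*1 = 42
  cat(6)*cat(0) = 132*1 = 132
= 132 + 42 + 28 + 25 + 28 + 42 + 132
= 429


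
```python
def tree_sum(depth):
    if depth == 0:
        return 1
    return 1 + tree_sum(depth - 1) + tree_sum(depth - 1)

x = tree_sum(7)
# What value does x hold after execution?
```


tree_sum(7)
= 1 + tree_sum(6) + tree_sum(6)
= 1 + 2 * tree_sum(6)
tree_sum(k) = 2^(k+1) - 1
tree_sum(0) = 1
tree_sum(1) = 3
tree_sum(2) = 7
tree_sum(3) = 15
tree_sum(4) = 31
tree_sum(7) = 2^8 - 1 = 255


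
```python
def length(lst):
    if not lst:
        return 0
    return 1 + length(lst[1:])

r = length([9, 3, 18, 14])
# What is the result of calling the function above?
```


length([9, 3, 18, 14])
= 1 + length([3, 18, 14])
= 1 + 1 + length([18, 14])
= 1 + 1 + 1 + length([14])
= 1 + 1 + 1 + 1 + length([])
= 1 + 1 + 1 + 1 + 0
= 4


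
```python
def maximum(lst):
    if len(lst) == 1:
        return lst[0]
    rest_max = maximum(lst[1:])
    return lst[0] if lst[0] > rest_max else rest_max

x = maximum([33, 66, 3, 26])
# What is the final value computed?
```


maximum([33, 66, 3, 26])
= compare 33 with maximum([66, 3, 26])
= compare 66 with maximum([3, 26])
= compare 3 with maximum([26])
Base: maximum([26]) = 26
compare 3 with 26: max = 26
compare 66 with 26: max = 66
compare 33 with 66: max = 66
= 66


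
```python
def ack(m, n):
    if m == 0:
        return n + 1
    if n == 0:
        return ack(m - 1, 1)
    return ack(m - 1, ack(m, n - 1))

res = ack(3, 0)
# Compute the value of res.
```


ack(3, 0)
n == 0: return ack(2, 1)
= ack(2, 1) = 5
= 5


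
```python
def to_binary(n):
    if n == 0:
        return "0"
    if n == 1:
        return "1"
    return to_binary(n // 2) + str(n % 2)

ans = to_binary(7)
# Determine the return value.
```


to_binary(7)
= to_binary(3) + "1"
= to_binary(1) + "1" + "1"
= "1" + "1" + "1"
= "111"


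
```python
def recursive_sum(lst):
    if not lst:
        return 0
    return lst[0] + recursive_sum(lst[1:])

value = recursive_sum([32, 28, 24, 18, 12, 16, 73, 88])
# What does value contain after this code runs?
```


recursive_sum([32, 28, 24, 18, 12, 16, 73, 88])
= 32 + recursive_sum([28, 24, 18, 12, 16, 73, 88])
= 32 + 28 + recursive_sum([24, 18, 12, 16, 73, 88])
= 32 + 28 + 24 + recursive_sum([18, 12, 16, 73, 88])
= 32 + 28 + 24 + 18 + recursive_sum([12, 16, 73, 88])
= 32 + 28 + 24 + 18 + 12 + recursive_sum([16, 73, 88])
= 32 + 28 + 24 + 18 + 12 + 16 + recursive_sum([73, 88])
= 32 + 28 + 24 + 18 + 12 + 16 + 73 + recursive_sum([88])
= 32 + 28 + 24 + 18 + 12 + 16 + 73 + 88 + recursive_sum([])
= 32 + 28 + 24 + 18 + 12 + 16 + 73 + 88 + 0
= 291


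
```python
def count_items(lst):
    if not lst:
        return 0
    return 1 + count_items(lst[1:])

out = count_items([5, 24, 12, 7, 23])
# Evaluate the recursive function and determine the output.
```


count_items([5, 24, 12, 7, 23])
= 1 + count_items([24, 12, 7, 23])
= 1 + 1 + count_items([12, 7, 23])
= 1 + 1 + 1 + count_items([7, 23])
= 1 + 1 + 1 + 1 + count_items([23])
= 1 + 1 + 1 + 1 + 1 + count_items([])
= 1 + 1 + 1 + 1 + 1 + 0
= 5


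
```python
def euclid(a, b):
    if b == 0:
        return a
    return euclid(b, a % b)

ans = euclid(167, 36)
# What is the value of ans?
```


euclid(167, 36)
= euclid(36, 167 % 36) = euclid(36, 23)
= euclid(23, 36 % 23) = euclid(23, 13)
= euclid(13, 23 % 13) = euclid(13, 10)
= euclid(10, 13 % 10) = euclid(10, 3)
= euclid(3, 10 % 3) = euclid(3, 1)
= euclid(1, 3 % 1) = euclid(1, 0)
b == 0, return a = 1


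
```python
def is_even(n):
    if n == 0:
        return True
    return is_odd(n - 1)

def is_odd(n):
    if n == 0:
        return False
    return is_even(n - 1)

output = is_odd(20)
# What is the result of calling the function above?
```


is_odd(20)
= is_even(19)
= is_odd(18)
= is_even(17)
= is_odd(16)
= is_even(15)
= is_odd(14)
= is_even(13)
= is_odd(12)
= is_even(11)
= is_odd(10)
= is_even(9)
= is_odd(8)
= is_even(7)
= is_odd(6)
= is_even(5)
= is_odd(4)
= is_even(3)
= is_odd(2)
= is_even(1)
= is_odd(0)
n == 0: return False
= False


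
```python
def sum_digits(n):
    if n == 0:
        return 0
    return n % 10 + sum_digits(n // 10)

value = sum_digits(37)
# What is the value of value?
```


sum_digits(37)
= 7 + sum_digits(3)
= 7 + 3 + sum_digits(0)
= 7 + 3 + 0
= 10


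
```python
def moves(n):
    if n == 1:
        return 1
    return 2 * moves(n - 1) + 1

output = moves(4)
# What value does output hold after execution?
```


moves(4)
= 2 * moves(3) + 1
= 2 * (2 * moves(2) + 1) + 1
= 2 * (2 * (2 * moves(1) + 1) + 1) + 1
Now compute bottom-up:
moves(1) = 1
moves(2) = 2 * 1 + 1 = 3
moves(3) = 2 * 3 + 1 = 7
moves(4) = 2 * 7 + 1 = 15
= 15


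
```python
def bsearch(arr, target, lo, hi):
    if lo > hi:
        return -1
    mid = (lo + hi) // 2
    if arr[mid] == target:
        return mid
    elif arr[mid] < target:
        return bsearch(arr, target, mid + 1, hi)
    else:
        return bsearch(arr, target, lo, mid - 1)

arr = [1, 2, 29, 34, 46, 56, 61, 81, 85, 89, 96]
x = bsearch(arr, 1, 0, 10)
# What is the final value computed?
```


bsearch(arr, 1, 0, 10)
lo=0, hi=10, mid=5, arr[mid]=56
56 > 1, search left half
lo=0, hi=4, mid=2, arr[mid]=29
29 > 1, search left half
lo=0, hi=1, mid=0, arr[mid]=1
arr[0] == 1, found at index 0
= 0


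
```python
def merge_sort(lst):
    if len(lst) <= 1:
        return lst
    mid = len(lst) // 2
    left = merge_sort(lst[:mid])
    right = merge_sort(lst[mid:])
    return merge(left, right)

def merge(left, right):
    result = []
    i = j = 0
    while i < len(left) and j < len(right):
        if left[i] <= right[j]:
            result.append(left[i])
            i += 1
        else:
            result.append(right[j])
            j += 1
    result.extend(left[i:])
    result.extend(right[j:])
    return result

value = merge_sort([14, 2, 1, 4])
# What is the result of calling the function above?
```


merge_sort([14, 2, 1, 4])
Split into [14, 2] and [1, 4]
Left sorted: [2, 14]
Right sorted: [1, 4]
Merge [2, 14] and [1, 4]
= [1, 2, 4, 14]


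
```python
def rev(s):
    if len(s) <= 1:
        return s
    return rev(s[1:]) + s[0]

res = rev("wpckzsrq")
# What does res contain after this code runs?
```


rev("wpckzsrq")
= rev("pckzsrq") + "w"
= rev("ckzsrq") + "p" + "w"
= rev("kzsrq") + "c" + "p" + "w"
= rev("zsrq") + "k" + "c" + "p" + "w"
= rev("srq") + "z" + "k" + "c" + "p" + "w"
= rev("rq") + "s" + "z" + "k" + "c" + "p" + "w"
= rev("q") + "r" + "s" + "z" + "k" + "c" + "p" + "w"
= "q" + "r" + "s" + "z" + "k" + "c" + "p" + "w"
= "qrszkcpw"


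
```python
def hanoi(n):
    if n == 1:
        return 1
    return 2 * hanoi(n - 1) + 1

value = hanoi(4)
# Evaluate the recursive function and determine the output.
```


hanoi(4)
= 2 * hanoi(3) + 1
= 2 * (2 * hanoi(2) + 1) + 1
= 2 * (2 * (2 * hanoi(1) + 1) + 1) + 1
Now compute bottom-up:
hanoi(1) = 1
hanoi(2) = 2 * 1 + 1 = 3
hanoi(3) = 2 * 3 + 1 = 7
hanoi(4) = 2 * 7 + 1 = 15
= 15


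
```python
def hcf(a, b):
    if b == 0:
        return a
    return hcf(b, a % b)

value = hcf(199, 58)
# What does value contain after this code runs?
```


hcf(199, 58)
= hcf(58, 199 % 58) = hcf(58, 25)
= hcf(25, 58 % 25) = hcf(25, 8)
= hcf(8, 25 % 8) = hcf(8, 1)
= hcf(1, 8 % 1) = hcf(1, 0)
b == 0, return a = 1


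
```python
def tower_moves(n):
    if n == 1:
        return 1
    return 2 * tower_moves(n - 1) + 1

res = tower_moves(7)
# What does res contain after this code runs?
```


tower_moves(7)
= 2 * tower_moves(6) + 1
= 2 * (2 * tower_moves(5) + 1) + 1
= 2 * (2 * (2 * tower_moves(4) + 1) + 1) + 1
= 2 * (2 * (2 * (2 * tower_moves(3) + 1) + 1) + 1) + 1
= 2 * (2 * (2 * (2 * (2 * tower_moves(2) + 1) + 1) + 1) + 1) + 1
= 2 * (2 * (2 * (2 * (2 * (2 * tower_moves(1) + 1) + 1) + 1) + 1) + 1) + 1
Now compute bottom-up:
tower_moves(1) = 1
tower_moves(2) = 2 * 1 + 1 = 3
tower_moves(3) = 2 * 3 + 1 = 7
tower_moves(4) = 2 * 7 + 1 = 15
tower_moves(5) = 2 * 15 + 1 = 31
tower_moves(6) = 2 * 31 + 1 = 63
tower_moves(7) = 2 * 63 + 1 = 127
= 127


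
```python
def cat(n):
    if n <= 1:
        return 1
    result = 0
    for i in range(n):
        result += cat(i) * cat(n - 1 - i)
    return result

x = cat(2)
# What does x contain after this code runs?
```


cat(2)
= sum of cat(i) * cat(2-1-i) for i in 0..1
  cat(0)*cat(1) = 1*1 = 1
  cat(1)*cat(0) = 1*1 = 1
= 1 + 1
= 2


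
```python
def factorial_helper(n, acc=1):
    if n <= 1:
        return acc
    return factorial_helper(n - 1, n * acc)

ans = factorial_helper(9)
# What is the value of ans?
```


factorial_helper(9, 1)
= factorial_helper(8, 9 * 1) = factorial_helper(8, 9)
= factorial_helper(7, 8 * 9) = factorial_helper(7, 72)
= factorial_helper(6, 7 * 72) = factorial_helper(6, 504)
= factorial_helper(5, 6 * 504) = factorial_helper(5, 3024)
= factorial_helper(4, 5 * 3024) = factorial_helper(4, 15120)
= factorial_helper(3, 4 * 15120) = factorial_helper(3, 60480)
= factorial_helper(2, 3 * 60480) = factorial_helper(2, 181440)
= factorial_helper(1, 2 * 181440) = factorial_helper(1, 362880)
n <= 1, return acc = 362880


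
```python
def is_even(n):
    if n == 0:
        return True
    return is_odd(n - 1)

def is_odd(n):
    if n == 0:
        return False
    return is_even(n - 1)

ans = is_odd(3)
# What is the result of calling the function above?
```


is_odd(3)
= is_even(2)
= is_odd(1)
= is_even(0)
n == 0: return True
= True


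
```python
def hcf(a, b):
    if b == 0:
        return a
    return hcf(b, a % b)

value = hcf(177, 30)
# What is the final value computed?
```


hcf(177, 30)
= hcf(30, 177 % 30) = hcf(30, 27)
= hcf(27, 30 % 27) = hcf(27, 3)
= hcf(3, 27 % 3) = hcf(3, 0)
b == 0, return a = 3


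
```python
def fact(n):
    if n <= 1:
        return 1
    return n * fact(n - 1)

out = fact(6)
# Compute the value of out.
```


fact(6)
= 6 * fact(5)
= 6 * 5 * fact(4)
= 6 * 5 * 4 * fact(3)
= 6 * 5 * 4 * 3 * fact(2)
= 6 * 5 * 4 * 3 * 2 * fact(1)
= 6 * 5 * 4 * 3 * 2 * 1
= 720


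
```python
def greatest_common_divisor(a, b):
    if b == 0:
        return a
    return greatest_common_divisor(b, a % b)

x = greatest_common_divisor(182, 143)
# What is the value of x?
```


greatest_common_divisor(182, 143)
= greatest_common_divisor(143, 182 % 143) = greatest_common_divisor(143, 39)
= greatest_common_divisor(39, 143 % 39) = greatest_common_divisor(39, 26)
= greatest_common_divisor(26, 39 % 26) = greatest_common_divisor(26, 13)
= greatest_common_divisor(13, 26 % 13) = greatest_common_divisor(13, 0)
b == 0, return a = 13


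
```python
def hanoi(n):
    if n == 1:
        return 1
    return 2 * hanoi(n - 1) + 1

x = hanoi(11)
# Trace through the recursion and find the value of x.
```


hanoi(11)
= 2 * hanoi(10) + 1
= 2 * (2 * hanoi(9) + 1) + 1
= 2 * (2 * (2 * hanoi(8) + 1) + 1) + 1
= 2 * (2 * (2 * (2 * hanoi(7) + 1) + 1) + 1) + 1
= 2 * (2 * (2 * (2 * (2 * hanoi(6) + 1) + 1) + 1) + 1) + 1
= 2 * (2 * (2 * (2 * (2 * (2 * hanoi(5) + 1) + 1) + 1) + 1) + 1) + 1
= 2 * (2 * (2 * (2 * (2 * (2 * (2 * hanoi(4) + 1) + 1) + 1) + 1) + 1) + 1) + 1
= 2 * (2 * (2 * (2 * (2 * (2 * (2 * (2 * hanoi(3) + 1) + 1) + 1) + 1) + 1) + 1) + 1) + 1
= 2 * (2 * (2 * (2 * (2 * (2 * (2 * (2 * (2 * hanoi(2) + 1) + 1) + 1) + 1) + 1) + 1) + 1) + 1) + 1
= 2 * (2 * (2 * (2 * (2 * (2 * (2 * (2 * (2 * (2 * hanoi(1) + 1) + 1) + 1) + 1) + 1) + 1) + 1) + 1) + 1) + 1
Now compute bottom-up:
hanoi(1) = 1
hanoi(2) = 2 * 1 + 1 = 3
hanoi(3) = 2 * 3 + 1 = 7
hanoi(4) = 2 * 7 + 1 = 15
hanoi(5) = 2 * 15 + 1 = 31
hanoi(6) = 2 * 31 + 1 = 63
hanoi(7) = 2 * 63 + 1 = 127
hanoi(8) = 2 * 127 + 1 = 255
hanoi(9) = 2 * 255 + 1 = 511
hanoi(10) = 2 * 511 + 1 = 1023
hanoi(11) = 2 * 1023 + 1 = 2047
= 2047
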